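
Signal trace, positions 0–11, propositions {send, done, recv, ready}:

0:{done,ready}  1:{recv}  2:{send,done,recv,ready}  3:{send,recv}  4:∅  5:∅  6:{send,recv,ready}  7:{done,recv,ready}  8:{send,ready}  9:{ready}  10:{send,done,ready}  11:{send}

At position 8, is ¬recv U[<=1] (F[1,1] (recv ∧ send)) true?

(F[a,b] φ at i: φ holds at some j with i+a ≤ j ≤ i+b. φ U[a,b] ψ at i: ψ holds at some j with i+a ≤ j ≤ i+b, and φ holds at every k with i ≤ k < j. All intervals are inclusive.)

Need some j in [8,9] with F[1,1] (recv ∧ send), and ¬recv at every k in [8,j-1].
  j=8: F[1,1] (recv ∧ send) — fails (none in [9,9]).
  j=9: F[1,1] (recv ∧ send) — fails (none in [10,10]).
No j in the window works → until fails.

No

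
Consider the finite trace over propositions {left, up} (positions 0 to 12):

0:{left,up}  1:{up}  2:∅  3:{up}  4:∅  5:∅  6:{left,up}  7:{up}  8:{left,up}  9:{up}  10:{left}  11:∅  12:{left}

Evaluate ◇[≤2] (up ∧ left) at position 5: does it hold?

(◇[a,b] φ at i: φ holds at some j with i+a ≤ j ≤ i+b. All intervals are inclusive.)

Check (up ∧ left) at each j in [5,7]:
  j=5: false
  j=6: true
  j=7: false
Found at j=6 → formula holds.

Holds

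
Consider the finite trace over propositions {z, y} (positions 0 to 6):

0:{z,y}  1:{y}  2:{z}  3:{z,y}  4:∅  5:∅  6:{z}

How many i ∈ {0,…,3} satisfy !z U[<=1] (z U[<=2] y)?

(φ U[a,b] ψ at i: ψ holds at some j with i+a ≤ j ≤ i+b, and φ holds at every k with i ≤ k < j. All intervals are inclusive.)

Evaluate at each i in [0,3]:
  i=0: ✓ (rhs at j=0)
  i=1: ✓ (rhs at j=1)
  i=2: ✓ (rhs at j=2)
  i=3: ✓ (rhs at j=3)
Positions where it holds: {0, 1, 2, 3} → 4.

4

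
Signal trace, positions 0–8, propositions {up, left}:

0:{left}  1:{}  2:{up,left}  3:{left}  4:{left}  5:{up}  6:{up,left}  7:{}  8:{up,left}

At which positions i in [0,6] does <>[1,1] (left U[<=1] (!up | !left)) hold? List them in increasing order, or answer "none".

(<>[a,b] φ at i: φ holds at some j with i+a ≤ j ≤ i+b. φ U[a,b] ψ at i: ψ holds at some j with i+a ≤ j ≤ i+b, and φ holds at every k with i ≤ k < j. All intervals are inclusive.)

Evaluate at each i in [0,6]:
  i=0: ✓ (witness j=1)
  i=1: ✓ (witness j=2)
  i=2: ✓ (witness j=3)
  i=3: ✓ (witness j=4)
  i=4: ✓ (witness j=5)
  i=5: ✓ (witness j=6)
  i=6: ✓ (witness j=7)

0, 1, 2, 3, 4, 5, 6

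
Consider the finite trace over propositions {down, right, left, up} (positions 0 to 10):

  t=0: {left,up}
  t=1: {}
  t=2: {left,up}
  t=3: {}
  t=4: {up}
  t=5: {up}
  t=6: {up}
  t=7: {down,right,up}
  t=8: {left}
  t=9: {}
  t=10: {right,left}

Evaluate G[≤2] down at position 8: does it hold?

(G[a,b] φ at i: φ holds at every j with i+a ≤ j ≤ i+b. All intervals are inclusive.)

Check down at every j in [8,10]:
  j=8: false
  j=9: false
  j=10: false
Fails at j=8 → formula fails.

No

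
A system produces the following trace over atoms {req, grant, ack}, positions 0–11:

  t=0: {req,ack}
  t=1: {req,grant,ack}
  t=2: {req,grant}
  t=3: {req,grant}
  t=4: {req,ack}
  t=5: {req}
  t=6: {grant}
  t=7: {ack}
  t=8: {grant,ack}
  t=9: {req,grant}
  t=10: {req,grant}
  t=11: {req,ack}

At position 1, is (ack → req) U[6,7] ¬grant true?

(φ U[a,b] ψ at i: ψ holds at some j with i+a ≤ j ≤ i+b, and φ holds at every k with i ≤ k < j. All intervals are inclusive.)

Holds

Need some j in [7,8] with ¬grant, and (ack → req) at every k in [1,j-1].
  j=7: ¬grant holds; (ack → req) holds at every k in [1,6] → satisfied.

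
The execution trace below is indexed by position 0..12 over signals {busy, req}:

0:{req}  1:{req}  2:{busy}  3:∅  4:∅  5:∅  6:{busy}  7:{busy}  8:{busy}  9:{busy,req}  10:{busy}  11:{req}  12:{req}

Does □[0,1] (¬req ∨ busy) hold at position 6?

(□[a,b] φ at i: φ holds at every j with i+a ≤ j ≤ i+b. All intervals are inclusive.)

Check (¬req ∨ busy) at every j in [6,7]:
  j=6: true
  j=7: true
All positions satisfy it → formula holds.

Yes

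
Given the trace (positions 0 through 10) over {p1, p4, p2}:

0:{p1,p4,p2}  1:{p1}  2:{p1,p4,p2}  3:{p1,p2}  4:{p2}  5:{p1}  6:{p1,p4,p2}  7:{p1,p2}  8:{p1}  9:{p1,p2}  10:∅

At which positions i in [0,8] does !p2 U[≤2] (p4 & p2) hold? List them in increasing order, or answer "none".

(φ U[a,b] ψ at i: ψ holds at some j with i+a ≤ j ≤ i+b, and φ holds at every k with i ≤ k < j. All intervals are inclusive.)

0, 1, 2, 5, 6

Evaluate at each i in [0,8]:
  i=0: ✓ (rhs at j=0)
  i=1: ✓ (rhs at j=2; lhs holds on [1,1])
  i=2: ✓ (rhs at j=2)
  i=3: ✗ (no rhs in [3,5])
  i=4: ✗ (lhs fails at k=4 before rhs at j=6)
  i=5: ✓ (rhs at j=6; lhs holds on [5,5])
  i=6: ✓ (rhs at j=6)
  i=7: ✗ (no rhs in [7,9])
  i=8: ✗ (no rhs in [8,10])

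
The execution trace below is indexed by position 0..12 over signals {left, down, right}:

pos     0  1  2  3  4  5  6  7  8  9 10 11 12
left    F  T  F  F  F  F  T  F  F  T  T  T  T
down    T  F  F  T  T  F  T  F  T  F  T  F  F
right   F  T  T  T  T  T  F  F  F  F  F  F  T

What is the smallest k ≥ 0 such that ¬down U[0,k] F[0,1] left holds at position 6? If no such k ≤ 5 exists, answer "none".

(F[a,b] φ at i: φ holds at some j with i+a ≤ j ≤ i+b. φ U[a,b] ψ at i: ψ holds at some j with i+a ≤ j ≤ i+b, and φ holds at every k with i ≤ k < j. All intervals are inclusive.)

Need earliest j ≥ 6 with F[0,1] left, and ¬down at every k in [6,j-1].
  j=6: rhs holds (empty prefix). k = 0.

0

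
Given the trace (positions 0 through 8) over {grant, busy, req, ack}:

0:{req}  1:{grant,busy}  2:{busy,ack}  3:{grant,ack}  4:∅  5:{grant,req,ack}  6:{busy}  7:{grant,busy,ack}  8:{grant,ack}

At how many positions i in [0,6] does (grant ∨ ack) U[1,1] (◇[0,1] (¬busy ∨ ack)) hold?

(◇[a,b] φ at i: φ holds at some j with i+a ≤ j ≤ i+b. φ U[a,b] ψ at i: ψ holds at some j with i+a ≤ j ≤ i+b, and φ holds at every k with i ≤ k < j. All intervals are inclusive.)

4

Evaluate at each i in [0,6]:
  i=0: ✗ (lhs fails at k=0 before rhs at j=1)
  i=1: ✓ (rhs at j=2; lhs holds on [1,1])
  i=2: ✓ (rhs at j=3; lhs holds on [2,2])
  i=3: ✓ (rhs at j=4; lhs holds on [3,3])
  i=4: ✗ (lhs fails at k=4 before rhs at j=5)
  i=5: ✓ (rhs at j=6; lhs holds on [5,5])
  i=6: ✗ (lhs fails at k=6 before rhs at j=7)
Positions where it holds: {1, 2, 3, 5} → 4.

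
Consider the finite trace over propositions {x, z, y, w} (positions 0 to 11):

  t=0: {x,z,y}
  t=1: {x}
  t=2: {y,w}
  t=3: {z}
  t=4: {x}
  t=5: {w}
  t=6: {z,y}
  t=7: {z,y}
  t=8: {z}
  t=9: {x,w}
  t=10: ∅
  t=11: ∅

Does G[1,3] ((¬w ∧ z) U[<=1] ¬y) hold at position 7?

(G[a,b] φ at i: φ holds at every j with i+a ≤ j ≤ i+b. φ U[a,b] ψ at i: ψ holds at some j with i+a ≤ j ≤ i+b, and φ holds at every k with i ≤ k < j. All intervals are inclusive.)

Holds

Check ((¬w ∧ z) U[<=1] ¬y) at every j in [8,10]:
  j=8: holds
  j=9: holds
  j=10: holds
All positions satisfy it → formula holds.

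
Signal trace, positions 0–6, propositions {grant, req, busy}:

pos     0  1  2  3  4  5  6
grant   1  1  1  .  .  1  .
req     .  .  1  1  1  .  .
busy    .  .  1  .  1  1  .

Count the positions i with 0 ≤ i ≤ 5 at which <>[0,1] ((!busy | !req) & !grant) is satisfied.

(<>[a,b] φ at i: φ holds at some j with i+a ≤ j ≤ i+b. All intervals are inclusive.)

Evaluate at each i in [0,5]:
  i=0: ✗ (none in [0,1])
  i=1: ✗ (none in [1,2])
  i=2: ✓ (witness j=3)
  i=3: ✓ (witness j=3)
  i=4: ✗ (none in [4,5])
  i=5: ✓ (witness j=6)
Positions where it holds: {2, 3, 5} → 3.

3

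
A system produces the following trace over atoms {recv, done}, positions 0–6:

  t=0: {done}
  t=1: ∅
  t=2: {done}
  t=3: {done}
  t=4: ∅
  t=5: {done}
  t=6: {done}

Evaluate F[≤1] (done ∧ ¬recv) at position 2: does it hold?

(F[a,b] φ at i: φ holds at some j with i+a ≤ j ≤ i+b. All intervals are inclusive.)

Check (done ∧ ¬recv) at each j in [2,3]:
  j=2: true
  j=3: true
Found at j=2 → formula holds.

Holds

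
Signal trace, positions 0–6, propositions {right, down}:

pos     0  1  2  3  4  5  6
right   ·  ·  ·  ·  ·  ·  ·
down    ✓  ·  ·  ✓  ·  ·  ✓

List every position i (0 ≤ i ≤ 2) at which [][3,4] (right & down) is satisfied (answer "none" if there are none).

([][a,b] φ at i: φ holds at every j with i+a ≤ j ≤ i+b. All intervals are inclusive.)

Evaluate at each i in [0,2]:
  i=0: ✗ (fails at j=3)
  i=1: ✗ (fails at j=4)
  i=2: ✗ (fails at j=5)

none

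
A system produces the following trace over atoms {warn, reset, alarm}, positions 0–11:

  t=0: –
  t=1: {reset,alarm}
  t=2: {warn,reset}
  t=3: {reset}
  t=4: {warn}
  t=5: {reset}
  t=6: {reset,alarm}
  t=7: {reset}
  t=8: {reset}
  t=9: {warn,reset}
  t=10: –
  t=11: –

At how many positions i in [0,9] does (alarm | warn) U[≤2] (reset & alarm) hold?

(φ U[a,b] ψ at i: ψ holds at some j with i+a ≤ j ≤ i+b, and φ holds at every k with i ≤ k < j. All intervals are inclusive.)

2

Evaluate at each i in [0,9]:
  i=0: ✗ (lhs fails at k=0 before rhs at j=1)
  i=1: ✓ (rhs at j=1)
  i=2: ✗ (no rhs in [2,4])
  i=3: ✗ (no rhs in [3,5])
  i=4: ✗ (lhs fails at k=5 before rhs at j=6)
  i=5: ✗ (lhs fails at k=5 before rhs at j=6)
  i=6: ✓ (rhs at j=6)
  i=7: ✗ (no rhs in [7,9])
  i=8: ✗ (no rhs in [8,10])
  i=9: ✗ (no rhs in [9,11])
Positions where it holds: {1, 6} → 2.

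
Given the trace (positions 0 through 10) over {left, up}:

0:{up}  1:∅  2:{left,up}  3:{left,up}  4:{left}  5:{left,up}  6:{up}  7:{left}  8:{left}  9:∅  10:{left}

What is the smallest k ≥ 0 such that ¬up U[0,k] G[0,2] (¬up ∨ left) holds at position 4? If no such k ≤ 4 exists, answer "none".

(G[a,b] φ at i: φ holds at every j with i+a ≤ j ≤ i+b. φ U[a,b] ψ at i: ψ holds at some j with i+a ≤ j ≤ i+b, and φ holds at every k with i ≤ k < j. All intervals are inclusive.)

Need earliest j ≥ 4 with G[0,2] (¬up ∨ left), and ¬up at every k in [4,j-1].
  j=4: rhs fails.
  j=5: rhs fails.
  j=6: rhs fails.
  j=7: rhs holds but lhs fails at k=5.
  j=8: rhs holds but lhs fails at k=5.
No witness within the range → none.

none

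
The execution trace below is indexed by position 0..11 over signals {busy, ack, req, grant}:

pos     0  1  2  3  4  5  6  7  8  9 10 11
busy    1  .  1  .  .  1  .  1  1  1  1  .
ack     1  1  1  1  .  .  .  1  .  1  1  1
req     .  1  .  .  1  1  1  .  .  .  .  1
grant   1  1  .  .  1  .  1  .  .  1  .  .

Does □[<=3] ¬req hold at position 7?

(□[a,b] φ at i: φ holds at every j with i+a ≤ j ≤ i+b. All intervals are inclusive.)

Check ¬req at every j in [7,10]:
  j=7: true
  j=8: true
  j=9: true
  j=10: true
All positions satisfy it → formula holds.

Yes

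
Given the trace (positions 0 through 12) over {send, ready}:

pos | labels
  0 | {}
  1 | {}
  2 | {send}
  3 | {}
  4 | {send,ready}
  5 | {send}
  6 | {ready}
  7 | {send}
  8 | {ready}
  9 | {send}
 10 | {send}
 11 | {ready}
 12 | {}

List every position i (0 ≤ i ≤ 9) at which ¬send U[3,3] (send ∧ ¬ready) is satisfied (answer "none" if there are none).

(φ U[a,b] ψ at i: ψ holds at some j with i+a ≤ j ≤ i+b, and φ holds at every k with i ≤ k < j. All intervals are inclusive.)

Evaluate at each i in [0,9]:
  i=0: ✗ (no rhs in [3,3])
  i=1: ✗ (no rhs in [4,4])
  i=2: ✗ (lhs fails at k=2 before rhs at j=5)
  i=3: ✗ (no rhs in [6,6])
  i=4: ✗ (lhs fails at k=4 before rhs at j=7)
  i=5: ✗ (no rhs in [8,8])
  i=6: ✗ (lhs fails at k=7 before rhs at j=9)
  i=7: ✗ (lhs fails at k=7 before rhs at j=10)
  i=8: ✗ (no rhs in [11,11])
  i=9: ✗ (no rhs in [12,12])

none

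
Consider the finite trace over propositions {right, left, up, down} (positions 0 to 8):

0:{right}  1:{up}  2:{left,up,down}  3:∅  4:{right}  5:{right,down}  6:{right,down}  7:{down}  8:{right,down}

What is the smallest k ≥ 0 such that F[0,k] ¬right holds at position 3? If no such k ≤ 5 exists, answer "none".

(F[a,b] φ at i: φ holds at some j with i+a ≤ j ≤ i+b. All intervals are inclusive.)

Scan j = 3,4,… for ¬right:
  j=3: holds
First hit at j=3, so smallest k = 3-3 = 0.

0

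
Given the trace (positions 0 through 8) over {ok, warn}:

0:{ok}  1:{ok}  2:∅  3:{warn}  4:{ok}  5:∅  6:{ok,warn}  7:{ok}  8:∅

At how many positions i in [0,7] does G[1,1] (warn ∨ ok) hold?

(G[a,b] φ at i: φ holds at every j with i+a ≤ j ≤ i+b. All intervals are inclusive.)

Evaluate at each i in [0,7]:
  i=0: ✓ (all of [1,1])
  i=1: ✗ (fails at j=2)
  i=2: ✓ (all of [3,3])
  i=3: ✓ (all of [4,4])
  i=4: ✗ (fails at j=5)
  i=5: ✓ (all of [6,6])
  i=6: ✓ (all of [7,7])
  i=7: ✗ (fails at j=8)
Positions where it holds: {0, 2, 3, 5, 6} → 5.

5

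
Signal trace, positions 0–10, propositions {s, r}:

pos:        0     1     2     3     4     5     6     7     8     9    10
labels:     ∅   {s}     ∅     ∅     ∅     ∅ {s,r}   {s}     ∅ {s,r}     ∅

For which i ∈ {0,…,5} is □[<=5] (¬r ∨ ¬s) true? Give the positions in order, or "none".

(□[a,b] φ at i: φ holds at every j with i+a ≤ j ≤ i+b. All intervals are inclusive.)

0

Evaluate at each i in [0,5]:
  i=0: ✓ (all of [0,5])
  i=1: ✗ (fails at j=6)
  i=2: ✗ (fails at j=6)
  i=3: ✗ (fails at j=6)
  i=4: ✗ (fails at j=6)
  i=5: ✗ (fails at j=6)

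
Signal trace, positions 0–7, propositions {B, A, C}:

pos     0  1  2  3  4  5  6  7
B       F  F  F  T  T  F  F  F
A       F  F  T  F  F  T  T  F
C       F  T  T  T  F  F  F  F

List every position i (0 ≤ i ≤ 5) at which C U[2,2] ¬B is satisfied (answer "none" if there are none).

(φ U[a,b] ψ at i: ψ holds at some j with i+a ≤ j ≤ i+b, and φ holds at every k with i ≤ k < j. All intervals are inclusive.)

Evaluate at each i in [0,5]:
  i=0: ✗ (lhs fails at k=0 before rhs at j=2)
  i=1: ✗ (no rhs in [3,3])
  i=2: ✗ (no rhs in [4,4])
  i=3: ✗ (lhs fails at k=4 before rhs at j=5)
  i=4: ✗ (lhs fails at k=4 before rhs at j=6)
  i=5: ✗ (lhs fails at k=5 before rhs at j=7)

none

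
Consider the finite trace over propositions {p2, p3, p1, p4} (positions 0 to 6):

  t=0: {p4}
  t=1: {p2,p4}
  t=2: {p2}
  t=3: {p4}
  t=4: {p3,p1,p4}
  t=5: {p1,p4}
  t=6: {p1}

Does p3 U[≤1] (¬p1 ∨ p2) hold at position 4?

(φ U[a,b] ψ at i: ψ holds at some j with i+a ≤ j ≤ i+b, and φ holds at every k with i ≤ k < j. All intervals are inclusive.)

No

Need some j in [4,5] with (¬p1 ∨ p2), and p3 at every k in [4,j-1].
  j=4: (¬p1 ∨ p2) false.
  j=5: (¬p1 ∨ p2) false.
No j in the window works → until fails.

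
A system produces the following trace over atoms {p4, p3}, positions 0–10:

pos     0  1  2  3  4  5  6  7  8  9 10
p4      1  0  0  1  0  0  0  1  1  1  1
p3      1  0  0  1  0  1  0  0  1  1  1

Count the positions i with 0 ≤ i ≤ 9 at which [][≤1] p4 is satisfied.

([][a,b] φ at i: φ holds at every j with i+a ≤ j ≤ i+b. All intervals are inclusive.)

Evaluate at each i in [0,9]:
  i=0: ✗ (fails at j=1)
  i=1: ✗ (fails at j=1)
  i=2: ✗ (fails at j=2)
  i=3: ✗ (fails at j=4)
  i=4: ✗ (fails at j=4)
  i=5: ✗ (fails at j=5)
  i=6: ✗ (fails at j=6)
  i=7: ✓ (all of [7,8])
  i=8: ✓ (all of [8,9])
  i=9: ✓ (all of [9,10])
Positions where it holds: {7, 8, 9} → 3.

3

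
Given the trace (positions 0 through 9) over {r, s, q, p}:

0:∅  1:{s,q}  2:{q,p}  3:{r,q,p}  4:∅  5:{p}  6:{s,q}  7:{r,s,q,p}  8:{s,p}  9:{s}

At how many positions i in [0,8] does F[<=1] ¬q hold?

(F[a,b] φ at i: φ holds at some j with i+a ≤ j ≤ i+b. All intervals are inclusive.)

Evaluate at each i in [0,8]:
  i=0: ✓ (witness j=0)
  i=1: ✗ (none in [1,2])
  i=2: ✗ (none in [2,3])
  i=3: ✓ (witness j=4)
  i=4: ✓ (witness j=4)
  i=5: ✓ (witness j=5)
  i=6: ✗ (none in [6,7])
  i=7: ✓ (witness j=8)
  i=8: ✓ (witness j=8)
Positions where it holds: {0, 3, 4, 5, 7, 8} → 6.

6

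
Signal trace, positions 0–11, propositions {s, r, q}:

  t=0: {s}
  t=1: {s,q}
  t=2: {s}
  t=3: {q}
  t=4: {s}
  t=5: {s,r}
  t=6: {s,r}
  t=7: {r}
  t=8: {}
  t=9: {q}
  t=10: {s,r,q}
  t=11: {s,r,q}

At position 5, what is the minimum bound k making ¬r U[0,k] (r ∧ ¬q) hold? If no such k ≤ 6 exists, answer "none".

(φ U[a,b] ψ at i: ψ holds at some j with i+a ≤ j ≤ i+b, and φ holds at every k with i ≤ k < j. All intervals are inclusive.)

0

Need earliest j ≥ 5 with (r ∧ ¬q), and ¬r at every k in [5,j-1].
  j=5: rhs holds (empty prefix). k = 0.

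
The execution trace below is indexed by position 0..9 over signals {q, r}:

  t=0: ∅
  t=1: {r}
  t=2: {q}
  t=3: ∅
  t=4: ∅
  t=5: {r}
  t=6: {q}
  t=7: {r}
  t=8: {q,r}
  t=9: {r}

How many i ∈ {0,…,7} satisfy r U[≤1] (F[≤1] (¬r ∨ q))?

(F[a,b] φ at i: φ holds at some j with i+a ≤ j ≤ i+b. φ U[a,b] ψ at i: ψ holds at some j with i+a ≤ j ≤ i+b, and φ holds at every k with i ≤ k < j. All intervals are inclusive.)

8

Evaluate at each i in [0,7]:
  i=0: ✓ (rhs at j=0)
  i=1: ✓ (rhs at j=1)
  i=2: ✓ (rhs at j=2)
  i=3: ✓ (rhs at j=3)
  i=4: ✓ (rhs at j=4)
  i=5: ✓ (rhs at j=5)
  i=6: ✓ (rhs at j=6)
  i=7: ✓ (rhs at j=7)
Positions where it holds: {0, 1, 2, 3, 4, 5, 6, 7} → 8.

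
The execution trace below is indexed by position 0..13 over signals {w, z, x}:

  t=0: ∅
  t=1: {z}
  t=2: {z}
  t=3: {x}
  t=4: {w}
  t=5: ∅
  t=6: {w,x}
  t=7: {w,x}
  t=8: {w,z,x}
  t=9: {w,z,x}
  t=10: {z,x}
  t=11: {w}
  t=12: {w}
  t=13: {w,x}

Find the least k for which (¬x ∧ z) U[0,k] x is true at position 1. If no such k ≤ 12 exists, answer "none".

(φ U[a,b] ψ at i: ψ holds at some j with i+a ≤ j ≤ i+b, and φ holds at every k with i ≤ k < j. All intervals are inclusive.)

Need earliest j ≥ 1 with x, and (¬x ∧ z) at every k in [1,j-1].
  j=1: rhs fails.
  j=2: rhs fails.
  j=3: rhs holds; lhs holds on [1,2]. k = 2.

2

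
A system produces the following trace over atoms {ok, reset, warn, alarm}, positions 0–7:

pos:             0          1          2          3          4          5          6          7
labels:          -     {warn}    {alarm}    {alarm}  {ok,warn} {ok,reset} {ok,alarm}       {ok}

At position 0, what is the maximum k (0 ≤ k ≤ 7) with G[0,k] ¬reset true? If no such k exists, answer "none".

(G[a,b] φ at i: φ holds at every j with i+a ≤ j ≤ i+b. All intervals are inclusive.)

4

¬reset must hold from j=0 onward; find where it first fails.
  j=0: holds
  j=1: holds
  j=2: holds
  j=3: holds
  j=4: holds
  j=5: fails
Holds on [0,4], so largest k = 4.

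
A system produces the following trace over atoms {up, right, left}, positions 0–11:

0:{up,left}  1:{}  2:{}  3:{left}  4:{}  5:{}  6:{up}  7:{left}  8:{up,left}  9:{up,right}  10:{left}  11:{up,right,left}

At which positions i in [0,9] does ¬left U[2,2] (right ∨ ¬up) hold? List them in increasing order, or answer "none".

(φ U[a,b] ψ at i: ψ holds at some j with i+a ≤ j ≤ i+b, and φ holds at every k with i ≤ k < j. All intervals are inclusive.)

Evaluate at each i in [0,9]:
  i=0: ✗ (lhs fails at k=0 before rhs at j=2)
  i=1: ✓ (rhs at j=3; lhs holds on [1,2])
  i=2: ✗ (lhs fails at k=3 before rhs at j=4)
  i=3: ✗ (lhs fails at k=3 before rhs at j=5)
  i=4: ✗ (no rhs in [6,6])
  i=5: ✓ (rhs at j=7; lhs holds on [5,6])
  i=6: ✗ (no rhs in [8,8])
  i=7: ✗ (lhs fails at k=7 before rhs at j=9)
  i=8: ✗ (lhs fails at k=8 before rhs at j=10)
  i=9: ✗ (lhs fails at k=10 before rhs at j=11)

1, 5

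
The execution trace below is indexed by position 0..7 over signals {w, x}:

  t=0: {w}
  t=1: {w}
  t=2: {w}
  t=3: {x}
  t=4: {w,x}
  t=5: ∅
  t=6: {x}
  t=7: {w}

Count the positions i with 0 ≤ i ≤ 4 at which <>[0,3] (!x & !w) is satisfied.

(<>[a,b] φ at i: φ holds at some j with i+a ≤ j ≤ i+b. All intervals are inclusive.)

Evaluate at each i in [0,4]:
  i=0: ✗ (none in [0,3])
  i=1: ✗ (none in [1,4])
  i=2: ✓ (witness j=5)
  i=3: ✓ (witness j=5)
  i=4: ✓ (witness j=5)
Positions where it holds: {2, 3, 4} → 3.

3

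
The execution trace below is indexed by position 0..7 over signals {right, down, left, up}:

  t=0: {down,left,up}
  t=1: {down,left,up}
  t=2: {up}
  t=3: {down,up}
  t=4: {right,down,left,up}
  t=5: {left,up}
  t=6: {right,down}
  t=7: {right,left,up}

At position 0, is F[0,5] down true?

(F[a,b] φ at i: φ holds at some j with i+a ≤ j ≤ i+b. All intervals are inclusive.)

Check down at each j in [0,5]:
  j=0: true
  j=1: true
  j=2: false
  j=3: true
  j=4: true
  j=5: false
Found at j=0 → formula holds.

True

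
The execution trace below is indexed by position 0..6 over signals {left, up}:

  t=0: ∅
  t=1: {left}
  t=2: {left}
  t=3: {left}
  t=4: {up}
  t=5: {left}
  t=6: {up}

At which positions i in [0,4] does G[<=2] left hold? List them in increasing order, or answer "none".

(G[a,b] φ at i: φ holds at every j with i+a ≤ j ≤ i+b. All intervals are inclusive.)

Evaluate at each i in [0,4]:
  i=0: ✗ (fails at j=0)
  i=1: ✓ (all of [1,3])
  i=2: ✗ (fails at j=4)
  i=3: ✗ (fails at j=4)
  i=4: ✗ (fails at j=4)

1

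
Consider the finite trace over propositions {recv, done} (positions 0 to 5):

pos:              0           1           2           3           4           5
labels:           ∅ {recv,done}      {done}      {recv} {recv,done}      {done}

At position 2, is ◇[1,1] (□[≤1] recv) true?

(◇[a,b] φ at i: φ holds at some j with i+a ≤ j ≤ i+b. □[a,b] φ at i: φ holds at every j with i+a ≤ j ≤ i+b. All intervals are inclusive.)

Check □[≤1] recv at each j in [3,3]:
  j=3: holds on [3,4]
Found at j=3 → formula holds.

Holds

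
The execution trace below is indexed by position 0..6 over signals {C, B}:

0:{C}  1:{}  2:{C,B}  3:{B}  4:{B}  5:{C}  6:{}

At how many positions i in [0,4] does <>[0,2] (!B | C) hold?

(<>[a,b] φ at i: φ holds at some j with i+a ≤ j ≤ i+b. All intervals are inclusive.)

Evaluate at each i in [0,4]:
  i=0: ✓ (witness j=0)
  i=1: ✓ (witness j=1)
  i=2: ✓ (witness j=2)
  i=3: ✓ (witness j=5)
  i=4: ✓ (witness j=5)
Positions where it holds: {0, 1, 2, 3, 4} → 5.

5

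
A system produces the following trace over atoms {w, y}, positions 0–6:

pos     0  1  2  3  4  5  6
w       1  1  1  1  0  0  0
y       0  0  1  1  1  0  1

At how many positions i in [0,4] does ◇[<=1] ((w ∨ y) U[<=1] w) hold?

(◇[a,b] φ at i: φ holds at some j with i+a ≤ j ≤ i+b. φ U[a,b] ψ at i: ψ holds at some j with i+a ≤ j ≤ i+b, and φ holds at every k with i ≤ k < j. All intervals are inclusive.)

4

Evaluate at each i in [0,4]:
  i=0: ✓ (witness j=0)
  i=1: ✓ (witness j=1)
  i=2: ✓ (witness j=2)
  i=3: ✓ (witness j=3)
  i=4: ✗ (none in [4,5])
Positions where it holds: {0, 1, 2, 3} → 4.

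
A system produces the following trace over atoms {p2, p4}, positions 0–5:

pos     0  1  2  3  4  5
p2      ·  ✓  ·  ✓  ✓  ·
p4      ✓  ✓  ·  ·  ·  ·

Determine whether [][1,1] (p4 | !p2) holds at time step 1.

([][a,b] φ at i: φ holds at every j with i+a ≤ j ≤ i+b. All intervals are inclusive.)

Holds

Check (p4 | !p2) at every j in [2,2]:
  j=2: true
All positions satisfy it → formula holds.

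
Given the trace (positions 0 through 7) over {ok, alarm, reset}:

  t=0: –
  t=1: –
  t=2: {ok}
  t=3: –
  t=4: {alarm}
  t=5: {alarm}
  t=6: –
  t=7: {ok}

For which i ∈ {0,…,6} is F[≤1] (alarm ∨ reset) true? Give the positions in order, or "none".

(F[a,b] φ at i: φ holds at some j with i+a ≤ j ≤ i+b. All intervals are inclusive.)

Evaluate at each i in [0,6]:
  i=0: ✗ (none in [0,1])
  i=1: ✗ (none in [1,2])
  i=2: ✗ (none in [2,3])
  i=3: ✓ (witness j=4)
  i=4: ✓ (witness j=4)
  i=5: ✓ (witness j=5)
  i=6: ✗ (none in [6,7])

3, 4, 5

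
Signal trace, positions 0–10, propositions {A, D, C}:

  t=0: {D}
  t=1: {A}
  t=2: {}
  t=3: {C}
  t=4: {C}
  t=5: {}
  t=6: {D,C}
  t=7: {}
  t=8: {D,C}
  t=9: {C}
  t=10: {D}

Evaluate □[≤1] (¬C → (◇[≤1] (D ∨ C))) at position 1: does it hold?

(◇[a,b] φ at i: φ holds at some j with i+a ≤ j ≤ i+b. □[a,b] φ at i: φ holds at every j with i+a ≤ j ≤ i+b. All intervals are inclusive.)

Check (¬C → (◇[≤1] (D ∨ C))) at every j in [1,2]:
  j=1: antecedent true; consequent fails (none in [1,2]) → ✗
  j=2: antecedent true; consequent holds (witness at 3) → ✓
Fails at j=1 → formula fails.

False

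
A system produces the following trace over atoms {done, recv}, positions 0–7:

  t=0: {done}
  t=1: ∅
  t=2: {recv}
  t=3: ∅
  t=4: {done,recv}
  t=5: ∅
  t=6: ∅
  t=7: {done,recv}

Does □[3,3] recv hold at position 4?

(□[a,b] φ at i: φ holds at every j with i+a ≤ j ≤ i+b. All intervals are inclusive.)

Check recv at every j in [7,7]:
  j=7: true
All positions satisfy it → formula holds.

Holds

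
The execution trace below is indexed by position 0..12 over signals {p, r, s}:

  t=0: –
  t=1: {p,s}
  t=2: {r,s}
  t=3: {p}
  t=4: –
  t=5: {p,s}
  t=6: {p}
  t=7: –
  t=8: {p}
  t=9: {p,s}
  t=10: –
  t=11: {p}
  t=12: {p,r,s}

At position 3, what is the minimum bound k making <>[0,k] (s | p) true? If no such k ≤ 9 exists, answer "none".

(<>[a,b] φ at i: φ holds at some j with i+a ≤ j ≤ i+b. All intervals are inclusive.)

Scan j = 3,4,… for (s | p):
  j=3: holds
First hit at j=3, so smallest k = 3-3 = 0.

0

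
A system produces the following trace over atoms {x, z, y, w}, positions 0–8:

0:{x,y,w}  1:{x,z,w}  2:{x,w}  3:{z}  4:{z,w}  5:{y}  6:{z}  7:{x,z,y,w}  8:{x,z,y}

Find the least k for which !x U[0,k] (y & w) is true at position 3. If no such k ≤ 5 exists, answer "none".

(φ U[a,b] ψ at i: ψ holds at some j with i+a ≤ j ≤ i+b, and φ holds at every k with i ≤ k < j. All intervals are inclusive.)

Need earliest j ≥ 3 with (y & w), and !x at every k in [3,j-1].
  j=3: rhs fails.
  j=4: rhs fails.
  j=5: rhs fails.
  j=6: rhs fails.
  j=7: rhs holds; lhs holds on [3,6]. k = 4.

4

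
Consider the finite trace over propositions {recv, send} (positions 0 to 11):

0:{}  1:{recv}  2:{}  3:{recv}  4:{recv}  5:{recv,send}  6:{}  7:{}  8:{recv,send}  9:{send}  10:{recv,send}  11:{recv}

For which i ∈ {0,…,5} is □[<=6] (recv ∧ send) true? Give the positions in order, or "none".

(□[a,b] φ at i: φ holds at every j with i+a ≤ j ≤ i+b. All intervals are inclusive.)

Evaluate at each i in [0,5]:
  i=0: ✗ (fails at j=0)
  i=1: ✗ (fails at j=1)
  i=2: ✗ (fails at j=2)
  i=3: ✗ (fails at j=3)
  i=4: ✗ (fails at j=4)
  i=5: ✗ (fails at j=6)

none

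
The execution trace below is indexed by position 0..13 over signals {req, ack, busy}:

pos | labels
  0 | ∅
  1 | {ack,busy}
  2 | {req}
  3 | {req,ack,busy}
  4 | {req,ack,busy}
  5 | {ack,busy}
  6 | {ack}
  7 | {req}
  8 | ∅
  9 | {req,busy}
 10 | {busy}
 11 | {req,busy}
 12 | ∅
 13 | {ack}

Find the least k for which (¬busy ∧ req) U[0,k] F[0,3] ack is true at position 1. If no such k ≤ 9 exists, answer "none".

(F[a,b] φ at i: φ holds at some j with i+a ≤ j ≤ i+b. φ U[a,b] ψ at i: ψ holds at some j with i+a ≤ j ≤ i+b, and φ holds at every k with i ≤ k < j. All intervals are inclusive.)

0

Need earliest j ≥ 1 with F[0,3] ack, and (¬busy ∧ req) at every k in [1,j-1].
  j=1: rhs holds (empty prefix). k = 0.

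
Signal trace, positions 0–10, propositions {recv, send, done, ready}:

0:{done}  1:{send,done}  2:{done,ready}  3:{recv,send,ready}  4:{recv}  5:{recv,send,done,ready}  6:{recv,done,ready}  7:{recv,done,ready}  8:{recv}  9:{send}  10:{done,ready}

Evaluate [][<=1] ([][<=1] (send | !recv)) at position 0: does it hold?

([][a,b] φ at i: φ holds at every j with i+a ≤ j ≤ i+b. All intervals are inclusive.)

Check [][<=1] (send | !recv) at every j in [0,1]:
  j=0: holds on [0,1]
  j=1: holds on [1,2]
All positions satisfy it → formula holds.

Holds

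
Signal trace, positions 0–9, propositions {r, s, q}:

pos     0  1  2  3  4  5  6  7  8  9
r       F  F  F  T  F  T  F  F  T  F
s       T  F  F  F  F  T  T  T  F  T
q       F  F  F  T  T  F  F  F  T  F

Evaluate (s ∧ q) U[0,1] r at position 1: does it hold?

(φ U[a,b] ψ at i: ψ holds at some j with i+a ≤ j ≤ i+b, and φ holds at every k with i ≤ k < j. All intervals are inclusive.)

False

Need some j in [1,2] with r, and (s ∧ q) at every k in [1,j-1].
  j=1: r false.
  j=2: r false.
No j in the window works → until fails.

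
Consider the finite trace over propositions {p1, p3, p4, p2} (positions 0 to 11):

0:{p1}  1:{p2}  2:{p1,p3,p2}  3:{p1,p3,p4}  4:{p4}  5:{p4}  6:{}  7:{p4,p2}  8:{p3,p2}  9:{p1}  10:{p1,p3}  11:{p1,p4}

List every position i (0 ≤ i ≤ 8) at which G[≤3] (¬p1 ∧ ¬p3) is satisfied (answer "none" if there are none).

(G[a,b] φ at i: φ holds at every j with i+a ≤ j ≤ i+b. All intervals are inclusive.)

4

Evaluate at each i in [0,8]:
  i=0: ✗ (fails at j=0)
  i=1: ✗ (fails at j=2)
  i=2: ✗ (fails at j=2)
  i=3: ✗ (fails at j=3)
  i=4: ✓ (all of [4,7])
  i=5: ✗ (fails at j=8)
  i=6: ✗ (fails at j=8)
  i=7: ✗ (fails at j=8)
  i=8: ✗ (fails at j=8)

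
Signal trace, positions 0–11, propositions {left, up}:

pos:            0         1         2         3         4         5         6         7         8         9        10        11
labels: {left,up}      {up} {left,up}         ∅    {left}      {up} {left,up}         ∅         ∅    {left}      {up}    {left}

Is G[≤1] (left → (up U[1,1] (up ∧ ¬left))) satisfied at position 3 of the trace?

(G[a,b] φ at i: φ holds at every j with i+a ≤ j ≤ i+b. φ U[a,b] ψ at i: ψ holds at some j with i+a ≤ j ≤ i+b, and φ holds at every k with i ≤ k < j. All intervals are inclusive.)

Does not hold

Check (left → (up U[1,1] (up ∧ ¬left))) at every j in [3,4]:
  j=3: antecedent false → ✓
  j=4: antecedent true; consequent fails → ✗
Fails at j=4 → formula fails.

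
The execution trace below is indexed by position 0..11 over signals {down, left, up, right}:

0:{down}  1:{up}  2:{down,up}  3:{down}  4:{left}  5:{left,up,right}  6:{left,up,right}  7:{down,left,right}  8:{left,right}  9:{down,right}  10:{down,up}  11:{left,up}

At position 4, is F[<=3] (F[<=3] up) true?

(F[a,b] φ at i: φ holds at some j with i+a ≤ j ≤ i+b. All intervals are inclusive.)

Check F[<=3] up at each j in [4,7]:
  j=4: holds (witness at 5)
  j=5: holds (witness at 5)
  j=6: holds (witness at 6)
  j=7: holds (witness at 10)
Found at j=4 → formula holds.

True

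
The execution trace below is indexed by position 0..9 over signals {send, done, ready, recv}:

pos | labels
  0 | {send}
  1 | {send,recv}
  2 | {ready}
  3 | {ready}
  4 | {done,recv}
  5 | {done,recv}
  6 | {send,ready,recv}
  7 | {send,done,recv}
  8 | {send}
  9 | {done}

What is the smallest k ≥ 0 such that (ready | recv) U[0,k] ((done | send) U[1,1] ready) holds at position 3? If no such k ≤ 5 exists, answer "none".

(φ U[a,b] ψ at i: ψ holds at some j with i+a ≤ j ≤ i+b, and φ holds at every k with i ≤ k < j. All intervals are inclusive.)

Need earliest j ≥ 3 with ((done | send) U[1,1] ready), and (ready | recv) at every k in [3,j-1].
  j=3: rhs fails.
  j=4: rhs fails.
  j=5: rhs holds; lhs holds on [3,4]. k = 2.

2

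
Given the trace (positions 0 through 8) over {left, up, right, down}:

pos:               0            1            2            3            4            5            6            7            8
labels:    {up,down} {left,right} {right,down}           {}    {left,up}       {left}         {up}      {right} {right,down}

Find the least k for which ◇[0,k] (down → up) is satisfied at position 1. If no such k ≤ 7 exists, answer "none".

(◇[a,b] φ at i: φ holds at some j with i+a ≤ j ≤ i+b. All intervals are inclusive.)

Scan j = 1,2,… for (down → up):
  j=1: holds
First hit at j=1, so smallest k = 1-1 = 0.

0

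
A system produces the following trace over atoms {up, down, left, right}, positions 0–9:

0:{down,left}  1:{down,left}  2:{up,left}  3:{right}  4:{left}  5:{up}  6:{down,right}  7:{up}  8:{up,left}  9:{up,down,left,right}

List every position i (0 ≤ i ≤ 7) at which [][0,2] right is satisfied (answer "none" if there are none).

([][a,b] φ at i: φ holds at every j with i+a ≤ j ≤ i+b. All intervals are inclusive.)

Evaluate at each i in [0,7]:
  i=0: ✗ (fails at j=0)
  i=1: ✗ (fails at j=1)
  i=2: ✗ (fails at j=2)
  i=3: ✗ (fails at j=4)
  i=4: ✗ (fails at j=4)
  i=5: ✗ (fails at j=5)
  i=6: ✗ (fails at j=7)
  i=7: ✗ (fails at j=7)

none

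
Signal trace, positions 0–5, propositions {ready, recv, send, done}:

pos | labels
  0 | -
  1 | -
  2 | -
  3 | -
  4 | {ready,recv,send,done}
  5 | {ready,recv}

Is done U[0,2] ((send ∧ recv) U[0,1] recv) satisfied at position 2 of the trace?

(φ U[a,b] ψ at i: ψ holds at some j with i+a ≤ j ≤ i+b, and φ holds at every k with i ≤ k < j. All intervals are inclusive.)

Need some j in [2,4] with ((send ∧ recv) U[0,1] recv), and done at every k in [2,j-1].
  j=2: ((send ∧ recv) U[0,1] recv) — fails.
  j=3: ((send ∧ recv) U[0,1] recv) — fails.
  j=4: ((send ∧ recv) U[0,1] recv) holds, but done fails at k=2 → not this j.
No j in the window works → until fails.

Does not hold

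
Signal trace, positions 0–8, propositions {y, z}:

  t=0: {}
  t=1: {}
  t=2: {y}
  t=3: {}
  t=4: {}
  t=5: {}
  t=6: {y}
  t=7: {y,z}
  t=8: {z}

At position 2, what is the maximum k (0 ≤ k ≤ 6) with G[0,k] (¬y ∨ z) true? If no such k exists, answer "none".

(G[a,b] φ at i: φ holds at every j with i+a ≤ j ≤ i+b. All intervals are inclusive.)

(¬y ∨ z) must hold from j=2 onward; find where it first fails.
  j=2: fails → no k works.

none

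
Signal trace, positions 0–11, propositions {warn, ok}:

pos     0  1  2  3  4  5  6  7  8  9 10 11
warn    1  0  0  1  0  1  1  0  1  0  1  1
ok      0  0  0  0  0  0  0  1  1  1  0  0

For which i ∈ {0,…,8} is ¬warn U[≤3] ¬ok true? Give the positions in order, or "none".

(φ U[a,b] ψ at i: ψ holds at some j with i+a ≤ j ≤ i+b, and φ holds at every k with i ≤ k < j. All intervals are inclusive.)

0, 1, 2, 3, 4, 5, 6

Evaluate at each i in [0,8]:
  i=0: ✓ (rhs at j=0)
  i=1: ✓ (rhs at j=1)
  i=2: ✓ (rhs at j=2)
  i=3: ✓ (rhs at j=3)
  i=4: ✓ (rhs at j=4)
  i=5: ✓ (rhs at j=5)
  i=6: ✓ (rhs at j=6)
  i=7: ✗ (lhs fails at k=8 before rhs at j=10)
  i=8: ✗ (lhs fails at k=8 before rhs at j=10)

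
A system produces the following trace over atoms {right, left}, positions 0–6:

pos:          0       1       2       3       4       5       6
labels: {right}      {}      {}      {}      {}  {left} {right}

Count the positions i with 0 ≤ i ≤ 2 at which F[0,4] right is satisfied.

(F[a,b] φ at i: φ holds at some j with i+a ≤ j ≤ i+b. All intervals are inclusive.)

Evaluate at each i in [0,2]:
  i=0: ✓ (witness j=0)
  i=1: ✗ (none in [1,5])
  i=2: ✓ (witness j=6)
Positions where it holds: {0, 2} → 2.

2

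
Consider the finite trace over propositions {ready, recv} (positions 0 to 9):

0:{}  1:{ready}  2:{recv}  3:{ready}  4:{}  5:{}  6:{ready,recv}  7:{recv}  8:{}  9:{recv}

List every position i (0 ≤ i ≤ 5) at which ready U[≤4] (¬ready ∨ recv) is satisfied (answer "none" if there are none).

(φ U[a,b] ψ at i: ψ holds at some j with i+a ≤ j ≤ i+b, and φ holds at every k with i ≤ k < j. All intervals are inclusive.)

Evaluate at each i in [0,5]:
  i=0: ✓ (rhs at j=0)
  i=1: ✓ (rhs at j=2; lhs holds on [1,1])
  i=2: ✓ (rhs at j=2)
  i=3: ✓ (rhs at j=4; lhs holds on [3,3])
  i=4: ✓ (rhs at j=4)
  i=5: ✓ (rhs at j=5)

0, 1, 2, 3, 4, 5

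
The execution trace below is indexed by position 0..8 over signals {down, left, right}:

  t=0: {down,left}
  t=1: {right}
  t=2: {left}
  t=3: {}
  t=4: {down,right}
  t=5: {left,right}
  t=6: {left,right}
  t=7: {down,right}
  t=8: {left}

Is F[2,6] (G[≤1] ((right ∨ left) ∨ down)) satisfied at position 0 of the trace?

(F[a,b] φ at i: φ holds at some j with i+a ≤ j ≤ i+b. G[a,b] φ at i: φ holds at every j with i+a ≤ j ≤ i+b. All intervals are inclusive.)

Holds

Check G[≤1] ((right ∨ left) ∨ down) at each j in [2,6]:
  j=2: fails at 3
  j=3: fails at 3
  j=4: holds on [4,5]
  j=5: holds on [5,6]
  j=6: holds on [6,7]
Found at j=4 → formula holds.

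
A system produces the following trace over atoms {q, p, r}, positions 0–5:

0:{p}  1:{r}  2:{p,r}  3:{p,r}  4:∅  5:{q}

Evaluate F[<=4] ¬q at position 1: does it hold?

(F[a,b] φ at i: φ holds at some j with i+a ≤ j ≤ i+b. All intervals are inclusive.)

True

Check ¬q at each j in [1,5]:
  j=1: true
  j=2: true
  j=3: true
  j=4: true
  j=5: false
Found at j=1 → formula holds.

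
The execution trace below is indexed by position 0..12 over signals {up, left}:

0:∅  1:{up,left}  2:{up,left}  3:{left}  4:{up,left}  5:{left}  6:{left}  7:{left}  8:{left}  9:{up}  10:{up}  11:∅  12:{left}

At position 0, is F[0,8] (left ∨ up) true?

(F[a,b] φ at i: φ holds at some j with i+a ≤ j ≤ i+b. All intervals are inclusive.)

Check (left ∨ up) at each j in [0,8]:
  j=0: false
  j=1: true
  j=2: true
  j=3: true
  j=4: true
  j=5: true
  j=6: true
  j=7: true
  j=8: true
Found at j=1 → formula holds.

True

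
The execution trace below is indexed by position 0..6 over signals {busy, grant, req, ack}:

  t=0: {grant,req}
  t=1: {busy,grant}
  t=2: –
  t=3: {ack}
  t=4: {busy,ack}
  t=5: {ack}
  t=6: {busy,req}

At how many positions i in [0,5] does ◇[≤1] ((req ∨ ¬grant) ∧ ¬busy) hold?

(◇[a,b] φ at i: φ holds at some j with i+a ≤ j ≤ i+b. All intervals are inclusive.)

Evaluate at each i in [0,5]:
  i=0: ✓ (witness j=0)
  i=1: ✓ (witness j=2)
  i=2: ✓ (witness j=2)
  i=3: ✓ (witness j=3)
  i=4: ✓ (witness j=5)
  i=5: ✓ (witness j=5)
Positions where it holds: {0, 1, 2, 3, 4, 5} → 6.

6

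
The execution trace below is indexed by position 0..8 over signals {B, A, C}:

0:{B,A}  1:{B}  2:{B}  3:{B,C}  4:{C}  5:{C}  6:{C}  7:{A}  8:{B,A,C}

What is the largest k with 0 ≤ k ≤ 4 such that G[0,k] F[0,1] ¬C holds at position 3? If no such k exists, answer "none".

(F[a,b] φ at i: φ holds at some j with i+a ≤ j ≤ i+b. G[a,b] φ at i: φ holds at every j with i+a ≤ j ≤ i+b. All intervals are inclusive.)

F[0,1] ¬C must hold from j=3 onward; find where it first fails.
  j=3: fails → no k works.

none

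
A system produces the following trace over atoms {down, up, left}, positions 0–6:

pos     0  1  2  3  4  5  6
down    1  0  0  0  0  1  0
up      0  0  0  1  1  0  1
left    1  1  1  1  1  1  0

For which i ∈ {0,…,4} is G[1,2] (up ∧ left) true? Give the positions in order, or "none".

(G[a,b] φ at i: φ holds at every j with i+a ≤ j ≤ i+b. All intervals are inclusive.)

2

Evaluate at each i in [0,4]:
  i=0: ✗ (fails at j=1)
  i=1: ✗ (fails at j=2)
  i=2: ✓ (all of [3,4])
  i=3: ✗ (fails at j=5)
  i=4: ✗ (fails at j=5)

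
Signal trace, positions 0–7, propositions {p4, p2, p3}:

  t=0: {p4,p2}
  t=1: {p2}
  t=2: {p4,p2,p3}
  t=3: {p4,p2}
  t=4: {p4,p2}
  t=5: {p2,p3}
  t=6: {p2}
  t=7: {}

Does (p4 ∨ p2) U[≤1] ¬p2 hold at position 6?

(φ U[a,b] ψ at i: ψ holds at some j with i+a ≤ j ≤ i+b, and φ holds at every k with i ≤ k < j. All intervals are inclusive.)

Need some j in [6,7] with ¬p2, and (p4 ∨ p2) at every k in [6,j-1].
  j=6: ¬p2 false.
  j=7: ¬p2 holds; (p4 ∨ p2) holds at every k in [6,6] → satisfied.

True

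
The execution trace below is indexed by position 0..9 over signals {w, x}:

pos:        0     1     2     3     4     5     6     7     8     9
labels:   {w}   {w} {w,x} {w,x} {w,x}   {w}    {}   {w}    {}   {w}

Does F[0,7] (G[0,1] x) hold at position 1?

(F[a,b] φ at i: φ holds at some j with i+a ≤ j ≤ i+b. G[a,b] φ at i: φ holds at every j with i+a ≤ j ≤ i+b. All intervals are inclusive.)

True

Check G[0,1] x at each j in [1,8]:
  j=1: fails at 1
  j=2: holds on [2,3]
  j=3: holds on [3,4]
  j=4: fails at 5
  j=5: fails at 5
  j=6: fails at 6
  j=7: fails at 7
  j=8: fails at 8
Found at j=2 → formula holds.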